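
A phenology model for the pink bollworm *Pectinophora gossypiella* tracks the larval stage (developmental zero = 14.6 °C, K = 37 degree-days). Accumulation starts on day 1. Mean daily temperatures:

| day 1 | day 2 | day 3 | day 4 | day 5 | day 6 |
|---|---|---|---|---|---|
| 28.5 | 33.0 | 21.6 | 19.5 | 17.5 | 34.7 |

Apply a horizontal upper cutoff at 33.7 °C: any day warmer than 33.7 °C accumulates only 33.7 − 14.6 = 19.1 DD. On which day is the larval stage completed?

Daily DD above 14.6 °C (capped at 19.1): 13.9, 18.4, 7.0, 4.9, 2.9, 19.1.
Cumulative: 13.9, 32.3, 39.3, 44.2, 47.1, 66.2.
The total first reaches 37 DD on day 3.

day 3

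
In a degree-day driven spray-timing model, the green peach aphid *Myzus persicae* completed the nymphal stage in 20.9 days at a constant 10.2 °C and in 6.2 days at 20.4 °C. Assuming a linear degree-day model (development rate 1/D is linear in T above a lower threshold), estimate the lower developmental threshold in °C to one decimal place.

5.9 °C

Linear rate model ⇒ the product D·(T − T_b) is constant across temperatures.
20.9·(10.2 − T_b) = 6.2·(20.4 − T_b)
T_b = (20.9·10.2 − 6.2·20.4) / (20.9 − 6.2) = 86.70 / 14.7 = 5.898 °C ≈ 5.9 °C.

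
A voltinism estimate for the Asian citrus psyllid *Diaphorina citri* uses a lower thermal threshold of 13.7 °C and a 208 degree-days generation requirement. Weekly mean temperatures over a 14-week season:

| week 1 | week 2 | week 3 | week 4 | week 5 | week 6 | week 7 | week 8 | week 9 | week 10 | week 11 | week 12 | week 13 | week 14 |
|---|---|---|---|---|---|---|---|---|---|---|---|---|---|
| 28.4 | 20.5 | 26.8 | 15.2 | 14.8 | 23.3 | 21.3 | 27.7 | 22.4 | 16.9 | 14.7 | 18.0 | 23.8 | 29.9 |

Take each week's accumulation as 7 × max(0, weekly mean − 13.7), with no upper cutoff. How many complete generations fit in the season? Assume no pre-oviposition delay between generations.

Weekly DD (7 × max(0, T̄ − 13.7)): 102.9, 47.6, 91.7, 10.5, 7.7, 67.2, 53.2, 98.0, 60.9, 22.4, 7.0, 30.1, 70.7, 113.4.
Season total = 783.3 DD.
Complete generations = ⌊783.3 / 208⌋ = 3.

3 generations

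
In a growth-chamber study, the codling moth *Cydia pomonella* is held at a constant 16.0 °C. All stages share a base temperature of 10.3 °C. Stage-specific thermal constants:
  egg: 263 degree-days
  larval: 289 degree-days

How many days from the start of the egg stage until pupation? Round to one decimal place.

Daily accumulation at 16.0 °C = 16.0 − 10.3 = 5.7 DD/day.
Total K = 263 + 289 = 552 DD.
Total duration = 552 / 5.7 = 96.842 ≈ 96.8 days.

96.8 days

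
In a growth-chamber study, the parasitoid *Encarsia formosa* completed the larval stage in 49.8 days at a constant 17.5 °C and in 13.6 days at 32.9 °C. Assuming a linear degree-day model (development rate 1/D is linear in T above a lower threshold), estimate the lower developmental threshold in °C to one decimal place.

Linear rate model ⇒ the product D·(T − T_b) is constant across temperatures.
49.8·(17.5 − T_b) = 13.6·(32.9 − T_b)
T_b = (49.8·17.5 − 13.6·32.9) / (49.8 − 13.6) = 424.06 / 36.2 = 11.714 °C ≈ 11.7 °C.

11.7 °C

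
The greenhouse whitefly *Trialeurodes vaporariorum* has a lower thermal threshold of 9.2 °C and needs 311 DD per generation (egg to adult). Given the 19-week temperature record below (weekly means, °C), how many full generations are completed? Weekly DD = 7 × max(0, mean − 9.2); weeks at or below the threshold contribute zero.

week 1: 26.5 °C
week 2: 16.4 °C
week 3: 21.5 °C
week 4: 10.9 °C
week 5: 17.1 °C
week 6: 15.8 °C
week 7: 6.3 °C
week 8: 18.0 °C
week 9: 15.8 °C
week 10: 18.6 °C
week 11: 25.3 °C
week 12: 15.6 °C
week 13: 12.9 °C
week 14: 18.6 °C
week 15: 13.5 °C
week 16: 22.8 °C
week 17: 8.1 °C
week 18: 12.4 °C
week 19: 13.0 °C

3 generations

Weekly DD (7 × max(0, T̄ − 9.2)): 121.1, 50.4, 86.1, 11.9, 55.3, 46.2, 0.0, 61.6, 46.2, 65.8, 112.7, 44.8, 25.9, 65.8, 30.1, 95.2, 0.0, 22.4, 26.6.
Season total = 968.1 DD.
Complete generations = ⌊968.1 / 311⌋ = 3.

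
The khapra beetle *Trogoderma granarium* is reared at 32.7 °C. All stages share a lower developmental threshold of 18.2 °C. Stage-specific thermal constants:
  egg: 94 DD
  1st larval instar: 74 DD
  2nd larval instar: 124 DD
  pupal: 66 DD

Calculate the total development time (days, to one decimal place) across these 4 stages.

24.7 days

Daily accumulation at 32.7 °C = 32.7 − 18.2 = 14.5 DD/day.
Total K = 94 + 74 + 124 + 66 = 358 DD.
Total duration = 358 / 14.5 = 24.690 ≈ 24.7 days.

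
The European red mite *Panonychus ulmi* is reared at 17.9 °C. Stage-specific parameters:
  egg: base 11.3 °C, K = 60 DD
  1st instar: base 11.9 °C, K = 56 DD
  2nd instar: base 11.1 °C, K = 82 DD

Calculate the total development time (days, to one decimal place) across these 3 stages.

30.5 days

egg: 60 / (17.9 − 11.3) = 60 / 6.6 = 9.091 d.
1st instar: 56 / (17.9 − 11.9) = 56 / 6.0 = 9.333 d.
2nd instar: 82 / (17.9 − 11.1) = 82 / 6.8 = 12.059 d.
Sum = 30.483 ≈ 30.5 days.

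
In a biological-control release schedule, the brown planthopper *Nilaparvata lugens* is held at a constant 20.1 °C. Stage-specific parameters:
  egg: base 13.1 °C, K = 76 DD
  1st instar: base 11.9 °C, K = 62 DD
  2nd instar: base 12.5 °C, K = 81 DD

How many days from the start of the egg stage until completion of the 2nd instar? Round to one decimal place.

29.1 days

egg: 76 / (20.1 − 13.1) = 76 / 7.0 = 10.857 d.
1st instar: 62 / (20.1 − 11.9) = 62 / 8.2 = 7.561 d.
2nd instar: 81 / (20.1 − 12.5) = 81 / 7.6 = 10.658 d.
Sum = 29.076 ≈ 29.1 days.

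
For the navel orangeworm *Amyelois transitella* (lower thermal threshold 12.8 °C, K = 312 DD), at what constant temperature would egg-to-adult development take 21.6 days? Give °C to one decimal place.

Required daily accumulation = 312 / 21.6 = 14.444 DD/day.
T = T_base + 14.444 = 12.8 + 14.444 = 27.244 ≈ 27.2 °C.

27.2 °C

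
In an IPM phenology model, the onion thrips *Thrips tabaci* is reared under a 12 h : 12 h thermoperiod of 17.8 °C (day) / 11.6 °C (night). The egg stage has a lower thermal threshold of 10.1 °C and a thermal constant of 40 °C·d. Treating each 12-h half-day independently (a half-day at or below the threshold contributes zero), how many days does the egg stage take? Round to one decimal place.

Day half: max(0, 17.8 − 10.1) × 0.5 = 7.7 × 0.5 = 3.85 DD.
Night half: max(0, 11.6 − 10.1) × 0.5 = 1.5 × 0.5 = 0.75 DD.
Per 24 h: 4.60 DD/day.
Duration = 40 / 4.60 = 8.696 ≈ 8.7 days.

8.7 days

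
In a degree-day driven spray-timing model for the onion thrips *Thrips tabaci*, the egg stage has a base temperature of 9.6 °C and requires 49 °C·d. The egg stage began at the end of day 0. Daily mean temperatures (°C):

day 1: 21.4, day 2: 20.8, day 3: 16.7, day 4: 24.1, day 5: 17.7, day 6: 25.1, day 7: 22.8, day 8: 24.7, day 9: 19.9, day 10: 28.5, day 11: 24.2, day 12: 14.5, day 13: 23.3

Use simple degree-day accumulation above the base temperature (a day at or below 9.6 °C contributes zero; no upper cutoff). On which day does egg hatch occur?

day 5

Daily DD above 9.6 °C: 11.8, 11.2, 7.1, 14.5, 8.1, 15.5, 13.2, 15.1, 10.3, 18.9, 14.6, 4.9, 13.7.
Cumulative: 11.8, 23.0, 30.1, 44.6, 52.7, 68.2, 81.4, 96.5, 106.8, 125.7, 140.3, 145.2, 158.9.
The total first reaches 49 DD on day 5.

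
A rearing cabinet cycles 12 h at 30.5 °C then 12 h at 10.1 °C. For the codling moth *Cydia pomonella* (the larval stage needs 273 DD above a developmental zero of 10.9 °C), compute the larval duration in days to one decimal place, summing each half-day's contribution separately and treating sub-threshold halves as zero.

27.9 days

Day half: max(0, 30.5 − 10.9) × 0.5 = 19.6 × 0.5 = 9.80 DD.
Night half: max(0, 10.1 − 10.9) × 0.5 = 0.0 × 0.5 = 0.00 DD.
Per 24 h: 9.80 DD/day.
Duration = 273 / 9.80 = 27.857 ≈ 27.9 days.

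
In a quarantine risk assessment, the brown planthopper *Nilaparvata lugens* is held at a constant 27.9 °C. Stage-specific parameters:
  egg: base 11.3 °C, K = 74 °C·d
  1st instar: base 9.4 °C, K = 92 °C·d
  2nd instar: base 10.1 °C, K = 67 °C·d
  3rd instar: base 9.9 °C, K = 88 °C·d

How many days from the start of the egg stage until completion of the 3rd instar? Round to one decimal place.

18.1 days

egg: 74 / (27.9 − 11.3) = 74 / 16.6 = 4.458 d.
1st instar: 92 / (27.9 − 9.4) = 92 / 18.5 = 4.973 d.
2nd instar: 67 / (27.9 − 10.1) = 67 / 17.8 = 3.764 d.
3rd instar: 88 / (27.9 − 9.9) = 88 / 18.0 = 4.889 d.
Sum = 18.084 ≈ 18.1 days.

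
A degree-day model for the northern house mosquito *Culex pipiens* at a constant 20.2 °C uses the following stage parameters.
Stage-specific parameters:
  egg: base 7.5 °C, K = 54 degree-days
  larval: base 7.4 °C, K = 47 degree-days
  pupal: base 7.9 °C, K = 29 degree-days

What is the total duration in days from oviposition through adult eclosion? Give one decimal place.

egg: 54 / (20.2 − 7.5) = 54 / 12.7 = 4.252 d.
larval: 47 / (20.2 − 7.4) = 47 / 12.8 = 3.672 d.
pupal: 29 / (20.2 − 7.9) = 29 / 12.3 = 2.358 d.
Sum = 10.282 ≈ 10.3 days.

10.3 days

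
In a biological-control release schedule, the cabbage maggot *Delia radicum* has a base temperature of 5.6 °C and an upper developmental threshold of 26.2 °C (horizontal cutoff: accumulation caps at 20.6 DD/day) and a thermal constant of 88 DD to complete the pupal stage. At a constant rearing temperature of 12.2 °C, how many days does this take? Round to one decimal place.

Daily accumulation = 12.2 − 5.6 = 6.6 DD/day.
Duration = 88 / 6.6 = 13.333 ≈ 13.3 days.

13.3 days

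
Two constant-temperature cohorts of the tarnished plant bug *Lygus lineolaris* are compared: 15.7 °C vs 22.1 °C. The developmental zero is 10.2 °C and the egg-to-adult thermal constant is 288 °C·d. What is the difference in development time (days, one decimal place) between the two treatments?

At 15.7 °C: 288 / (15.7 − 10.2) = 288 / 5.5 = 52.364 d.
At 22.1 °C: 288 / (22.1 − 10.2) = 288 / 11.9 = 24.202 d.
Difference = |52.364 − 24.202| = 28.162 ≈ 28.2 days.

28.2 days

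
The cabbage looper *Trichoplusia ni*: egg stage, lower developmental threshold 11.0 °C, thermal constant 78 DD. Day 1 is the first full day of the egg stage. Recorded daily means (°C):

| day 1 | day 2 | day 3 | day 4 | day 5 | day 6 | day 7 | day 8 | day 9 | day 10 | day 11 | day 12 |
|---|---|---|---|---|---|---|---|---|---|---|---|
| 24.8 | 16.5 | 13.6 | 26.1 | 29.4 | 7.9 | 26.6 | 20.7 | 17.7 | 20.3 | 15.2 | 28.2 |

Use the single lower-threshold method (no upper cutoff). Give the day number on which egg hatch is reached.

day 8

Daily DD above 11.0 °C: 13.8, 5.5, 2.6, 15.1, 18.4, 0.0, 15.6, 9.7, 6.7, 9.3, 4.2, 17.2.
Cumulative: 13.8, 19.3, 21.9, 37.0, 55.4, 55.4, 71.0, 80.7, 87.4, 96.7, 100.9, 118.1.
The total first reaches 78 DD on day 8.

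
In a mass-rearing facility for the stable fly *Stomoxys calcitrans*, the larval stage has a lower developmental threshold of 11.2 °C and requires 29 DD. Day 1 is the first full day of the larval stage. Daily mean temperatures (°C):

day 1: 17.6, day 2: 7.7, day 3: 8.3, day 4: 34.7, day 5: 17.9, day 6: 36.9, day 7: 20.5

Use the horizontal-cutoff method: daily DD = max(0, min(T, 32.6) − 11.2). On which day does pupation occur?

Daily DD above 11.2 °C (capped at 21.4): 6.4, 0.0, 0.0, 21.4, 6.7, 21.4, 9.3.
Cumulative: 6.4, 6.4, 6.4, 27.8, 34.5, 55.9, 65.2.
The total first reaches 29 DD on day 5.

day 5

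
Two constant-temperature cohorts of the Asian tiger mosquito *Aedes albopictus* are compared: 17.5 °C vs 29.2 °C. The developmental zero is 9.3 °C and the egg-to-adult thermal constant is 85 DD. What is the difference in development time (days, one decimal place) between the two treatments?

6.1 days

At 17.5 °C: 85 / (17.5 − 9.3) = 85 / 8.2 = 10.366 d.
At 29.2 °C: 85 / (29.2 − 9.3) = 85 / 19.9 = 4.271 d.
Difference = |10.366 − 4.271| = 6.094 ≈ 6.1 days.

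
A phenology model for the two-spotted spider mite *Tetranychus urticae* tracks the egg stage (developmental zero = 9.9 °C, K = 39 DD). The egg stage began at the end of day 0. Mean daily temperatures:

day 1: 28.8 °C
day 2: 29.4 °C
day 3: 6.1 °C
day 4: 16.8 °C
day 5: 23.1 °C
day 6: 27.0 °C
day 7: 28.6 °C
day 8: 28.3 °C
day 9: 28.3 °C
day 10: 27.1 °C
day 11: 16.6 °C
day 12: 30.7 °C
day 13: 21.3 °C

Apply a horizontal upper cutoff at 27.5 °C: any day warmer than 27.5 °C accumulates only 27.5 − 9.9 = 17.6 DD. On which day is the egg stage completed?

day 4

Daily DD above 9.9 °C (capped at 17.6): 17.6, 17.6, 0.0, 6.9, 13.2, 17.1, 17.6, 17.6, 17.6, 17.2, 6.7, 17.6, 11.4.
Cumulative: 17.6, 35.2, 35.2, 42.1, 55.3, 72.4, 90.0, 107.6, 125.2, 142.4, 149.1, 166.7, 178.1.
The total first reaches 39 DD on day 4.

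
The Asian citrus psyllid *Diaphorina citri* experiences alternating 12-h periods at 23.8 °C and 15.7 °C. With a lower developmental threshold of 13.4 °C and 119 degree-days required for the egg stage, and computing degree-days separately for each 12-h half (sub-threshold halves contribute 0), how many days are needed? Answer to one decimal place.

Day half: max(0, 23.8 − 13.4) × 0.5 = 10.4 × 0.5 = 5.20 DD.
Night half: max(0, 15.7 − 13.4) × 0.5 = 2.3 × 0.5 = 1.15 DD.
Per 24 h: 6.35 DD/day.
Duration = 119 / 6.35 = 18.740 ≈ 18.7 days.

18.7 days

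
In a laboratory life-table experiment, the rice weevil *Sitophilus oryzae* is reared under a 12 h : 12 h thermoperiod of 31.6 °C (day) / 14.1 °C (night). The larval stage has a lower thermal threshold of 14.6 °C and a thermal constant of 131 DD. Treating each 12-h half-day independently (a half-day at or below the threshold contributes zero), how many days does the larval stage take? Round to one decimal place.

15.4 days

Day half: max(0, 31.6 − 14.6) × 0.5 = 17.0 × 0.5 = 8.50 DD.
Night half: max(0, 14.1 − 14.6) × 0.5 = 0.0 × 0.5 = 0.00 DD.
Per 24 h: 8.50 DD/day.
Duration = 131 / 8.50 = 15.412 ≈ 15.4 days.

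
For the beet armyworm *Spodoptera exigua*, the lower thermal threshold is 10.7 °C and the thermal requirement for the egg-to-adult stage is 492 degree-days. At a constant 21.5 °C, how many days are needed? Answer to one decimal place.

Daily accumulation = 21.5 − 10.7 = 10.8 DD/day.
Duration = 492 / 10.8 = 45.556 ≈ 45.6 days.

45.6 days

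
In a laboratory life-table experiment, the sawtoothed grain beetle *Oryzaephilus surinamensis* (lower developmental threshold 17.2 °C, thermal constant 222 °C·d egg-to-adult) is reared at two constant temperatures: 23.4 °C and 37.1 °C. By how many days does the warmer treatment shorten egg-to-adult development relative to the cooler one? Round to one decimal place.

24.7 days

At 23.4 °C: 222 / (23.4 − 17.2) = 222 / 6.2 = 35.806 d.
At 37.1 °C: 222 / (37.1 − 17.2) = 222 / 19.9 = 11.156 d.
Difference = |35.806 − 11.156| = 24.651 ≈ 24.7 days.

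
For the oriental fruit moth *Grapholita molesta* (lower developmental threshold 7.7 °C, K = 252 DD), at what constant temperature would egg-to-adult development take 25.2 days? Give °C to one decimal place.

Required daily accumulation = 252 / 25.2 = 10.000 DD/day.
T = T_base + 10.000 = 7.7 + 10.000 = 17.700 ≈ 17.7 °C.

17.7 °C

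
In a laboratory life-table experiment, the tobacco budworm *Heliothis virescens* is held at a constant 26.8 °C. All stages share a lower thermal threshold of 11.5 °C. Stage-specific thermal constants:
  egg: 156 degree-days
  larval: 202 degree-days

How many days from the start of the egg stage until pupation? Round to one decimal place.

23.4 days

Daily accumulation at 26.8 °C = 26.8 − 11.5 = 15.3 DD/day.
Total K = 156 + 202 = 358 DD.
Total duration = 358 / 15.3 = 23.399 ≈ 23.4 days.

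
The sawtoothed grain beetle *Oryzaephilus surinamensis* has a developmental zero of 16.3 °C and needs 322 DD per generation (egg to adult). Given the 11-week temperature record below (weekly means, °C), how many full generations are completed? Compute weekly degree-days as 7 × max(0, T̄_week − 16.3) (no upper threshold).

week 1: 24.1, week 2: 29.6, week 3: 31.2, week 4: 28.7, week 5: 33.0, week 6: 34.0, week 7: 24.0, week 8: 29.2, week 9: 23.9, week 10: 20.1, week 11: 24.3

2 generations

Weekly DD (7 × max(0, T̄ − 16.3)): 54.6, 93.1, 104.3, 86.8, 116.9, 123.9, 53.9, 90.3, 53.2, 26.6, 56.0.
Season total = 859.6 DD.
Complete generations = ⌊859.6 / 322⌋ = 2.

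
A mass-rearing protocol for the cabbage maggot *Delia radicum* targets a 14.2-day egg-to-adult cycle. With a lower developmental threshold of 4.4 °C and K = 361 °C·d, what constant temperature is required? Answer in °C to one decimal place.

Required daily accumulation = 361 / 14.2 = 25.423 DD/day.
T = T_base + 25.423 = 4.4 + 25.423 = 29.823 ≈ 29.8 °C.

29.8 °C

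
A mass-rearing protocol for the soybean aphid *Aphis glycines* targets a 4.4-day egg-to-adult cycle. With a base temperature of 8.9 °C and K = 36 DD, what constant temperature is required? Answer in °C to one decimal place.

Required daily accumulation = 36 / 4.4 = 8.182 DD/day.
T = T_base + 8.182 = 8.9 + 8.182 = 17.082 ≈ 17.1 °C.

17.1 °C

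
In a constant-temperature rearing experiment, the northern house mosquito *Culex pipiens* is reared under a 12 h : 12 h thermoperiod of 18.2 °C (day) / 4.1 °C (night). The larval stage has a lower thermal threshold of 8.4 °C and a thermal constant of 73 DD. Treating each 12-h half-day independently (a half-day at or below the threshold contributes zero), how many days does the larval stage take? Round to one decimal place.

14.9 days

Day half: max(0, 18.2 − 8.4) × 0.5 = 9.8 × 0.5 = 4.90 DD.
Night half: max(0, 4.1 − 8.4) × 0.5 = 0.0 × 0.5 = 0.00 DD.
Per 24 h: 4.90 DD/day.
Duration = 73 / 4.90 = 14.898 ≈ 14.9 days.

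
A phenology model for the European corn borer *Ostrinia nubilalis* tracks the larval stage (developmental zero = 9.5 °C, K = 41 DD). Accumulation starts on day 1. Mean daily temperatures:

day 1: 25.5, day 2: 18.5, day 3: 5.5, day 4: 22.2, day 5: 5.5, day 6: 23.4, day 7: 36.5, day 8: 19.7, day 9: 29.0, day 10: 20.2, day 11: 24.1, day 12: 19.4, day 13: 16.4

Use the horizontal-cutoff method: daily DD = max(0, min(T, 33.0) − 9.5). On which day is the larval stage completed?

Daily DD above 9.5 °C (capped at 23.5): 16.0, 9.0, 0.0, 12.7, 0.0, 13.9, 23.5, 10.2, 19.5, 10.7, 14.6, 9.9, 6.9.
Cumulative: 16.0, 25.0, 25.0, 37.7, 37.7, 51.6, 75.1, 85.3, 104.8, 115.5, 130.1, 140.0, 146.9.
The total first reaches 41 DD on day 6.

day 6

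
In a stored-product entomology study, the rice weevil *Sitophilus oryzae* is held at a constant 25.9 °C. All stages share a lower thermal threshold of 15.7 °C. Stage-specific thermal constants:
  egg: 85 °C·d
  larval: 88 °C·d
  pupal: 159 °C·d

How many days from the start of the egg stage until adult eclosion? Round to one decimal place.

32.5 days

Daily accumulation at 25.9 °C = 25.9 − 15.7 = 10.2 DD/day.
Total K = 85 + 88 + 159 = 332 DD.
Total duration = 332 / 10.2 = 32.549 ≈ 32.5 days.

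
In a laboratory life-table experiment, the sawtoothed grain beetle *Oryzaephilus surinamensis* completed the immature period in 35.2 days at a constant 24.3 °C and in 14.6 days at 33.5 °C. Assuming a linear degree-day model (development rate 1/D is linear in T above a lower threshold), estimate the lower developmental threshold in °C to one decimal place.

17.8 °C

Under the model K = D·(T − T_b), so D₁·(T₁ − T_b) = D₂·(T₂ − T_b).
35.2·(24.3 − T_b) = 14.6·(33.5 − T_b)
T_b = (35.2·24.3 − 14.6·33.5) / (35.2 − 14.6) = 366.26 / 20.6 = 17.780 °C ≈ 17.8 °C.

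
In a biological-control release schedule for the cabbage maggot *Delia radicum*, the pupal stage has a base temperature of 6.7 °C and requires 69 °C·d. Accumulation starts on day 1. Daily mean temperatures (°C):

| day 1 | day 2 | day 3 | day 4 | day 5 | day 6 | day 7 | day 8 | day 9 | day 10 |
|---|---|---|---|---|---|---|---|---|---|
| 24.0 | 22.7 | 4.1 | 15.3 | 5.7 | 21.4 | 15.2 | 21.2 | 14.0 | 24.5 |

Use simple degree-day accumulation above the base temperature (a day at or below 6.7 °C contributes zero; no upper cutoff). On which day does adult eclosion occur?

Daily DD above 6.7 °C: 17.3, 16.0, 0.0, 8.6, 0.0, 14.7, 8.5, 14.5, 7.3, 17.8.
Cumulative: 17.3, 33.3, 33.3, 41.9, 41.9, 56.6, 65.1, 79.6, 86.9, 104.7.
The total first reaches 69 DD on day 8.

day 8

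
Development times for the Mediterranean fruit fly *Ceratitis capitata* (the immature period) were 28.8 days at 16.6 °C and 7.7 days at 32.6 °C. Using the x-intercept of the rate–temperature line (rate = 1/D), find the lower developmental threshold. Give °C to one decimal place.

Equal thermal constants: D₁(T₁ − T_b) = D₂(T₂ − T_b).
28.8·(16.6 − T_b) = 7.7·(32.6 − T_b)
T_b = (28.8·16.6 − 7.7·32.6) / (28.8 − 7.7) = 227.06 / 21.1 = 10.761 °C ≈ 10.8 °C.

10.8 °C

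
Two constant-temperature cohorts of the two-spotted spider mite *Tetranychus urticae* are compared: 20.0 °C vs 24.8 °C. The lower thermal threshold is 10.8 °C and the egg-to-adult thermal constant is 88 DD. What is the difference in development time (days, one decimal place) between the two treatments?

3.3 days

At 20.0 °C: 88 / (20.0 − 10.8) = 88 / 9.2 = 9.565 d.
At 24.8 °C: 88 / (24.8 − 10.8) = 88 / 14.0 = 6.286 d.
Difference = |9.565 − 6.286| = 3.280 ≈ 3.3 days.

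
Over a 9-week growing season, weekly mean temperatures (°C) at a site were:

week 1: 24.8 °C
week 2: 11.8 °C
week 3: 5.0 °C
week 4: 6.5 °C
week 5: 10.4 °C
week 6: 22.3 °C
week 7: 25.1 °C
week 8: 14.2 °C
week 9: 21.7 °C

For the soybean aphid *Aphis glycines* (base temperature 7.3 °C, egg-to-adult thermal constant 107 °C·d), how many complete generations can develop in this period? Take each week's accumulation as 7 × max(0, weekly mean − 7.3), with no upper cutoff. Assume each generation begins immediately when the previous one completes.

5 generations

Weekly DD (7 × max(0, T̄ − 7.3)): 122.5, 31.5, 0.0, 0.0, 21.7, 105.0, 124.6, 48.3, 100.8.
Season total = 554.4 DD.
Complete generations = ⌊554.4 / 107⌋ = 5.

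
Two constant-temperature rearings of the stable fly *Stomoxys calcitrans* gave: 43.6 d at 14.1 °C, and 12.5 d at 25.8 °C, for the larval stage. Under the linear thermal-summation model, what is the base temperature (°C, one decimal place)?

Equal thermal constants: D₁(T₁ − T_b) = D₂(T₂ − T_b).
43.6·(14.1 − T_b) = 12.5·(25.8 − T_b)
T_b = (43.6·14.1 − 12.5·25.8) / (43.6 − 12.5) = 292.26 / 31.1 = 9.397 °C ≈ 9.4 °C.

9.4 °C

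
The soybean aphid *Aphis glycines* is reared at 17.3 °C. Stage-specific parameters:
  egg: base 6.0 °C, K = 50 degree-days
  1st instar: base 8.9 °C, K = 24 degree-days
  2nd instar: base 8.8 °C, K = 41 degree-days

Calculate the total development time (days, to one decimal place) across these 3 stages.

12.1 days

egg: 50 / (17.3 − 6.0) = 50 / 11.3 = 4.425 d.
1st instar: 24 / (17.3 − 8.9) = 24 / 8.4 = 2.857 d.
2nd instar: 41 / (17.3 − 8.8) = 41 / 8.5 = 4.824 d.
Sum = 12.105 ≈ 12.1 days.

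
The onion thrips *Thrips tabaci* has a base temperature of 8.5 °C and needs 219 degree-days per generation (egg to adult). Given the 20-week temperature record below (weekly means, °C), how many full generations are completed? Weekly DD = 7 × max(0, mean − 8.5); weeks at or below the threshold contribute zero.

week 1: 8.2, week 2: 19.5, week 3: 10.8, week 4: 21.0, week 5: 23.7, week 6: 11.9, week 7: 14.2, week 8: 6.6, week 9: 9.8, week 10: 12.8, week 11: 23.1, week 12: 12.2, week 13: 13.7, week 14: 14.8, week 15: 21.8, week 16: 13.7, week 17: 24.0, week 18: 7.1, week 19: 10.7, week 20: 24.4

4 generations

Weekly DD (7 × max(0, T̄ − 8.5)): 0.0, 77.0, 16.1, 87.5, 106.4, 23.8, 39.9, 0.0, 9.1, 30.1, 102.2, 25.9, 36.4, 44.1, 93.1, 36.4, 108.5, 0.0, 15.4, 111.3.
Season total = 963.2 DD.
Complete generations = ⌊963.2 / 219⌋ = 4.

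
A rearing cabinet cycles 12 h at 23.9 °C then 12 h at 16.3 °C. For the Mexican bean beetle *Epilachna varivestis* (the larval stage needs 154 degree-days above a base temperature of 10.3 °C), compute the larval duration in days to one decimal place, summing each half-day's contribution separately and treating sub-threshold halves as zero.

Day half: max(0, 23.9 − 10.3) × 0.5 = 13.6 × 0.5 = 6.80 DD.
Night half: max(0, 16.3 − 10.3) × 0.5 = 6.0 × 0.5 = 3.00 DD.
Per 24 h: 9.80 DD/day.
Duration = 154 / 9.80 = 15.714 ≈ 15.7 days.

15.7 days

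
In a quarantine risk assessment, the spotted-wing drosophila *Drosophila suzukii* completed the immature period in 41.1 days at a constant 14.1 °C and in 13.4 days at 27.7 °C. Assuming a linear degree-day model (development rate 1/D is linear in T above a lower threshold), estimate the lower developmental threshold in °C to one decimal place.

Linear rate model ⇒ the product D·(T − T_b) is constant across temperatures.
41.1·(14.1 − T_b) = 13.4·(27.7 − T_b)
T_b = (41.1·14.1 − 13.4·27.7) / (41.1 − 13.4) = 208.33 / 27.7 = 7.521 °C ≈ 7.5 °C.

7.5 °C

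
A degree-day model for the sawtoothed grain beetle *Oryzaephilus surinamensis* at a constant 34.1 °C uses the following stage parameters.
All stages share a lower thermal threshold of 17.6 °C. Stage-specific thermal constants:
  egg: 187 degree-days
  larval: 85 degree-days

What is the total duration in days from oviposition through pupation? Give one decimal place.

Daily accumulation at 34.1 °C = 34.1 − 17.6 = 16.5 DD/day.
Total K = 187 + 85 = 272 DD.
Total duration = 272 / 16.5 = 16.485 ≈ 16.5 days.

16.5 days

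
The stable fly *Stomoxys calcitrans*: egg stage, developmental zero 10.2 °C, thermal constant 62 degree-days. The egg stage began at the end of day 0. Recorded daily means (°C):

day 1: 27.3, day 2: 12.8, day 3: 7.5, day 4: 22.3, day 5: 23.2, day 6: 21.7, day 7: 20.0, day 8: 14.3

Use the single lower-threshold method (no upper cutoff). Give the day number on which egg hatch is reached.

Daily DD above 10.2 °C: 17.1, 2.6, 0.0, 12.1, 13.0, 11.5, 9.8, 4.1.
Cumulative: 17.1, 19.7, 19.7, 31.8, 44.8, 56.3, 66.1, 70.2.
The total first reaches 62 DD on day 7.

day 7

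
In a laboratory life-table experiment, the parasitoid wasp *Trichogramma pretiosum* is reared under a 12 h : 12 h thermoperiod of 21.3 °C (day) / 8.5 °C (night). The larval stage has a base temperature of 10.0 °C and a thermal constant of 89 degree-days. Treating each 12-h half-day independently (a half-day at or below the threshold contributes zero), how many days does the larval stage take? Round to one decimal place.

Day half: max(0, 21.3 − 10.0) × 0.5 = 11.3 × 0.5 = 5.65 DD.
Night half: max(0, 8.5 − 10.0) × 0.5 = 0.0 × 0.5 = 0.00 DD.
Per 24 h: 5.65 DD/day.
Duration = 89 / 5.65 = 15.752 ≈ 15.8 days.

15.8 days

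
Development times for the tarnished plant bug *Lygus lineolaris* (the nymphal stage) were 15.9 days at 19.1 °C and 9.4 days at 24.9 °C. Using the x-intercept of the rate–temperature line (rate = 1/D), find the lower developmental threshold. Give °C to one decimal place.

Equal thermal constants: D₁(T₁ − T_b) = D₂(T₂ − T_b).
15.9·(19.1 − T_b) = 9.4·(24.9 − T_b)
T_b = (15.9·19.1 − 9.4·24.9) / (15.9 − 9.4) = 69.63 / 6.5 = 10.712 °C ≈ 10.7 °C.

10.7 °C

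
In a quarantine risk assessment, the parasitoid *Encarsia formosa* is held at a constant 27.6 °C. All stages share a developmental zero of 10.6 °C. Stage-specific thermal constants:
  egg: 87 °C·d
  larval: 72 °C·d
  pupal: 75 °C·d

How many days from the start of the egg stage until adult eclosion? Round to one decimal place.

Daily accumulation at 27.6 °C = 27.6 − 10.6 = 17.0 DD/day.
Total K = 87 + 72 + 75 = 234 DD.
Total duration = 234 / 17.0 = 13.765 ≈ 13.8 days.

13.8 days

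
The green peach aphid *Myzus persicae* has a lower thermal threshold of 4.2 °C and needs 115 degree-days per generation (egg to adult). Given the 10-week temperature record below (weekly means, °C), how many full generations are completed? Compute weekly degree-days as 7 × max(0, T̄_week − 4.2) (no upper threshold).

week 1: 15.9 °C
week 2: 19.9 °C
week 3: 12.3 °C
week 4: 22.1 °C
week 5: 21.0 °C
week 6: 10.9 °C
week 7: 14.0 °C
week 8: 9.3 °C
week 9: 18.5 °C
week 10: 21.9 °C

7 generations

Weekly DD (7 × max(0, T̄ − 4.2)): 81.9, 109.9, 56.7, 125.3, 117.6, 46.9, 68.6, 35.7, 100.1, 123.9.
Season total = 866.6 DD.
Complete generations = ⌊866.6 / 115⌋ = 7.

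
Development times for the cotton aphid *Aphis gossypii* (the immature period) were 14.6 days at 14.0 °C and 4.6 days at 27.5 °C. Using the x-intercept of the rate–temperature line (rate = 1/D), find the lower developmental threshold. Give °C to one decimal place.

Under the model K = D·(T − T_b), so D₁·(T₁ − T_b) = D₂·(T₂ − T_b).
14.6·(14.0 − T_b) = 4.6·(27.5 − T_b)
T_b = (14.6·14.0 − 4.6·27.5) / (14.6 − 4.6) = 77.90 / 10.0 = 7.790 °C ≈ 7.8 °C.

7.8 °C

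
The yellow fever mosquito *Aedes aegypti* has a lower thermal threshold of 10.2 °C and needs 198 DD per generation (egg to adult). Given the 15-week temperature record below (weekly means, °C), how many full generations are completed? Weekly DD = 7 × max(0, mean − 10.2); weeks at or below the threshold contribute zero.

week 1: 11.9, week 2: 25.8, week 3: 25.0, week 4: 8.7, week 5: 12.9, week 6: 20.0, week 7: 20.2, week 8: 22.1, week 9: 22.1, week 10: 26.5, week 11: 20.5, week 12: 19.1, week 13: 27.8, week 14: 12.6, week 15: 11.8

4 generations

Weekly DD (7 × max(0, T̄ − 10.2)): 11.9, 109.2, 103.6, 0.0, 18.9, 68.6, 70.0, 83.3, 83.3, 114.1, 72.1, 62.3, 123.2, 16.8, 11.2.
Season total = 948.5 DD.
Complete generations = ⌊948.5 / 198⌋ = 4.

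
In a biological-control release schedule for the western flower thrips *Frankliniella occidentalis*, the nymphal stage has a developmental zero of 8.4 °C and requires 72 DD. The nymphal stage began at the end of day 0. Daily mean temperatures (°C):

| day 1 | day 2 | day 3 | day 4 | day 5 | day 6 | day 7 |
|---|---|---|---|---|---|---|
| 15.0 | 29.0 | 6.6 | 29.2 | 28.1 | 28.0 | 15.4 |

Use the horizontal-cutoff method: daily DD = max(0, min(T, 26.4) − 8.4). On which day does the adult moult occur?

day 6

Daily DD above 8.4 °C (capped at 18.0): 6.6, 18.0, 0.0, 18.0, 18.0, 18.0, 7.0.
Cumulative: 6.6, 24.6, 24.6, 42.6, 60.6, 78.6, 85.6.
The total first reaches 72 DD on day 6.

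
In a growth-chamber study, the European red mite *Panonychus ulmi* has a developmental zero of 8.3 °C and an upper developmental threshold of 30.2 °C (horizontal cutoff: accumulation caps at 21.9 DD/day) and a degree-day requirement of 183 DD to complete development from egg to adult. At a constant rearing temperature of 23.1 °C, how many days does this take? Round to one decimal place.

Daily accumulation = 23.1 − 8.3 = 14.8 DD/day.
Duration = 183 / 14.8 = 12.365 ≈ 12.4 days.

12.4 days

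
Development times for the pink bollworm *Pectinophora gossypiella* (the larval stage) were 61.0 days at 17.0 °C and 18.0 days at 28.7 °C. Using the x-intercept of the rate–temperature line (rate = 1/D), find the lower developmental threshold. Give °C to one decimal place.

12.1 °C

Under the model K = D·(T − T_b), so D₁·(T₁ − T_b) = D₂·(T₂ − T_b).
61.0·(17.0 − T_b) = 18.0·(28.7 − T_b)
T_b = (61.0·17.0 − 18.0·28.7) / (61.0 − 18.0) = 520.40 / 43.0 = 12.102 °C ≈ 12.1 °C.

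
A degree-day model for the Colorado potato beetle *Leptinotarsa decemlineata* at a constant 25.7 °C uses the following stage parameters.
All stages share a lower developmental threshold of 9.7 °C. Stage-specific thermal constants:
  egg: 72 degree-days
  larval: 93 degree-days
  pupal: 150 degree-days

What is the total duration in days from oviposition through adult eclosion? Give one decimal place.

19.7 days

Daily accumulation at 25.7 °C = 25.7 − 9.7 = 16.0 DD/day.
Total K = 72 + 93 + 150 = 315 DD.
Total duration = 315 / 16.0 = 19.688 ≈ 19.7 days.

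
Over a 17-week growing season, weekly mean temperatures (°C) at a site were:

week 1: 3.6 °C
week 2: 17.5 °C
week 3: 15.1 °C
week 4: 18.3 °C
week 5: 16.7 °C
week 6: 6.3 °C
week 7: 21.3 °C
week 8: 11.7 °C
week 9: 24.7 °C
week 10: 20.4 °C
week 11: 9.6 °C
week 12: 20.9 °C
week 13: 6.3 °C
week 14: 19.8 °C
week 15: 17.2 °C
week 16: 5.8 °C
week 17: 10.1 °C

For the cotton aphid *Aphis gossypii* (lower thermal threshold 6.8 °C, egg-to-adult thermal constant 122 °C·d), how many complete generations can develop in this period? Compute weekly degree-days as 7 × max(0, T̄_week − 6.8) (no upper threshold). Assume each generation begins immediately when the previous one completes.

7 generations

Weekly DD (7 × max(0, T̄ − 6.8)): 0.0, 74.9, 58.1, 80.5, 69.3, 0.0, 101.5, 34.3, 125.3, 95.2, 19.6, 98.7, 0.0, 91.0, 72.8, 0.0, 23.1.
Season total = 944.3 DD.
Complete generations = ⌊944.3 / 122⌋ = 7.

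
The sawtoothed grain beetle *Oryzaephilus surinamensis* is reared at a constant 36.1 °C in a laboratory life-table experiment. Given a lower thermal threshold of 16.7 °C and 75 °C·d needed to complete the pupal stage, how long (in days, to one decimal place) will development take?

3.9 days

Daily accumulation = 36.1 − 16.7 = 19.4 DD/day.
Duration = 75 / 19.4 = 3.866 ≈ 3.9 days.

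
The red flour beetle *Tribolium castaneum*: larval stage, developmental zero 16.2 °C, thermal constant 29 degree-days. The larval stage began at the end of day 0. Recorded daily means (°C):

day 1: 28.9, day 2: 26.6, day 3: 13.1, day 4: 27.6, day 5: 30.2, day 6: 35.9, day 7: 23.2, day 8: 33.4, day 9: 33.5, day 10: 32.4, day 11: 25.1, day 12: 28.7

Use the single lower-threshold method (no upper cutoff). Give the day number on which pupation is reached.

day 4

Daily DD above 16.2 °C: 12.7, 10.4, 0.0, 11.4, 14.0, 19.7, 7.0, 17.2, 17.3, 16.2, 8.9, 12.5.
Cumulative: 12.7, 23.1, 23.1, 34.5, 48.5, 68.2, 75.2, 92.4, 109.7, 125.9, 134.8, 147.3.
The total first reaches 29 DD on day 4.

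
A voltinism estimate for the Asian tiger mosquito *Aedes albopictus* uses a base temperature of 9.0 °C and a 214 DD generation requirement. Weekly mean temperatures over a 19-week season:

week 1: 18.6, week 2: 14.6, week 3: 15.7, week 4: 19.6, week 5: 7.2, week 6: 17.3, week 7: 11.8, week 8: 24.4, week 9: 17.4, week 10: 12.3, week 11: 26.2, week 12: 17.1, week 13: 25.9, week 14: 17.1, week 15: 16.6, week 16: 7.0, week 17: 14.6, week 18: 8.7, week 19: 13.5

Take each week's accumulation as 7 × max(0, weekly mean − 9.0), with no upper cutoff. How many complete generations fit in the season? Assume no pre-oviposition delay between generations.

4 generations

Weekly DD (7 × max(0, T̄ − 9.0)): 67.2, 39.2, 46.9, 74.2, 0.0, 58.1, 19.6, 107.8, 58.8, 23.1, 120.4, 56.7, 118.3, 56.7, 53.2, 0.0, 39.2, 0.0, 31.5.
Season total = 970.9 DD.
Complete generations = ⌊970.9 / 214⌋ = 4.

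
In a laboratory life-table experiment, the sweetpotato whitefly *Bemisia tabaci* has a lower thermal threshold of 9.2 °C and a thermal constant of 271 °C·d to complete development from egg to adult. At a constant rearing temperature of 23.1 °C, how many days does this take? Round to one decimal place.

Daily accumulation = 23.1 − 9.2 = 13.9 DD/day.
Duration = 271 / 13.9 = 19.496 ≈ 19.5 days.

19.5 days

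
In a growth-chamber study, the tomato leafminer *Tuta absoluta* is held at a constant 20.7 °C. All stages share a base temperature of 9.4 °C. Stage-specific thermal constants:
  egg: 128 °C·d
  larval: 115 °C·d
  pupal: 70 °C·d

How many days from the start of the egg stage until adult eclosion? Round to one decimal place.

27.7 days

Daily accumulation at 20.7 °C = 20.7 − 9.4 = 11.3 DD/day.
Total K = 128 + 115 + 70 = 313 DD.
Total duration = 313 / 11.3 = 27.699 ≈ 27.7 days.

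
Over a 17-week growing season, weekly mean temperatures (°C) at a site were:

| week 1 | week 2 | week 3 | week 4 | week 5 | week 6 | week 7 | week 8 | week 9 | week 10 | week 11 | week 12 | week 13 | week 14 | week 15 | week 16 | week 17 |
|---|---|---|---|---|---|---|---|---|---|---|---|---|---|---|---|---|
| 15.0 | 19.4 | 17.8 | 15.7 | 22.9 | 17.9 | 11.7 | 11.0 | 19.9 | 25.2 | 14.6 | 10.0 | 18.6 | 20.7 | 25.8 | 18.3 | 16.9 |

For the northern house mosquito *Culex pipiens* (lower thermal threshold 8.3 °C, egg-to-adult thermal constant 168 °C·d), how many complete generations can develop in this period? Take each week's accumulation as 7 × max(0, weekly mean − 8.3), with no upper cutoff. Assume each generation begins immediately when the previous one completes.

Weekly DD (7 × max(0, T̄ − 8.3)): 46.9, 77.7, 66.5, 51.8, 102.2, 67.2, 23.8, 18.9, 81.2, 118.3, 44.1, 11.9, 72.1, 86.8, 122.5, 70.0, 60.2.
Season total = 1122.1 DD.
Complete generations = ⌊1122.1 / 168⌋ = 6.

6 generations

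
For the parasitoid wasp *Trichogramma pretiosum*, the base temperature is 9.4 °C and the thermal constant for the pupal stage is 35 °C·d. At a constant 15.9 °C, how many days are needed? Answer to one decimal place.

5.4 days

Daily accumulation = 15.9 − 9.4 = 6.5 DD/day.
Duration = 35 / 6.5 = 5.385 ≈ 5.4 days.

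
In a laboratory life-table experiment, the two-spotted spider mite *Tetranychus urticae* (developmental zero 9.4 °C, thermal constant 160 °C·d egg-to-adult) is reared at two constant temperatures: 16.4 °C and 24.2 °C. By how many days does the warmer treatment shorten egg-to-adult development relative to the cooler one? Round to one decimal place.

At 16.4 °C: 160 / (16.4 − 9.4) = 160 / 7.0 = 22.857 d.
At 24.2 °C: 160 / (24.2 − 9.4) = 160 / 14.8 = 10.811 d.
Difference = |22.857 − 10.811| = 12.046 ≈ 12.0 days.

12.0 days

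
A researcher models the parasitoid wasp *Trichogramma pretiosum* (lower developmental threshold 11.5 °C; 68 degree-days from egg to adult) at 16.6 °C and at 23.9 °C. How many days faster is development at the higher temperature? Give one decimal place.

At 16.6 °C: 68 / (16.6 − 11.5) = 68 / 5.1 = 13.333 d.
At 23.9 °C: 68 / (23.9 − 11.5) = 68 / 12.4 = 5.484 d.
Difference = |13.333 − 5.484| = 7.849 ≈ 7.8 days.

7.8 days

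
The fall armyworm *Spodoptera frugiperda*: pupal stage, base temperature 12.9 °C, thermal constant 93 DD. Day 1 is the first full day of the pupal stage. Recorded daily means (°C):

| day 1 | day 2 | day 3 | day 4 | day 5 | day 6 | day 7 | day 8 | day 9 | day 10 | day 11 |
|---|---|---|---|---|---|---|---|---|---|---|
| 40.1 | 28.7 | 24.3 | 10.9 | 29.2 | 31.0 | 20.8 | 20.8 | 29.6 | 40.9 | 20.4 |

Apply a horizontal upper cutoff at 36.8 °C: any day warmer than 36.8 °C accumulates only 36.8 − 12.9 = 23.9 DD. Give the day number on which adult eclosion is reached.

day 7

Daily DD above 12.9 °C (capped at 23.9): 23.9, 15.8, 11.4, 0.0, 16.3, 18.1, 7.9, 7.9, 16.7, 23.9, 7.5.
Cumulative: 23.9, 39.7, 51.1, 51.1, 67.4, 85.5, 93.4, 101.3, 118.0, 141.9, 149.4.
The total first reaches 93 DD on day 7.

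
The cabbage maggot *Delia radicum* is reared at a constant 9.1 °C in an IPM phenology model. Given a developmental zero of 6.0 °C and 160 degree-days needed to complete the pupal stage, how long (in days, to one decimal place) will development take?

Daily accumulation = 9.1 − 6.0 = 3.1 DD/day.
Duration = 160 / 3.1 = 51.613 ≈ 51.6 days.

51.6 days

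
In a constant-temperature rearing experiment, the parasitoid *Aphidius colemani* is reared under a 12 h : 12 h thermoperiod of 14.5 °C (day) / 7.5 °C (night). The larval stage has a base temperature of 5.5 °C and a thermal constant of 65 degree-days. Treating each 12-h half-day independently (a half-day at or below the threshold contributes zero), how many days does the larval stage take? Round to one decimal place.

11.8 days

Day half: max(0, 14.5 − 5.5) × 0.5 = 9.0 × 0.5 = 4.50 DD.
Night half: max(0, 7.5 − 5.5) × 0.5 = 2.0 × 0.5 = 1.00 DD.
Per 24 h: 5.50 DD/day.
Duration = 65 / 5.50 = 11.818 ≈ 11.8 days.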